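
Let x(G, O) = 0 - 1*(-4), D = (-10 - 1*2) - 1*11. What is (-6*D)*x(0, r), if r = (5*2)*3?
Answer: 552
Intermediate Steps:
D = -23 (D = (-10 - 2) - 11 = -12 - 11 = -23)
r = 30 (r = 10*3 = 30)
x(G, O) = 4 (x(G, O) = 0 + 4 = 4)
(-6*D)*x(0, r) = -6*(-23)*4 = 138*4 = 552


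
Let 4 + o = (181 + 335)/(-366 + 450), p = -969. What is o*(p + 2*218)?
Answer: -7995/7 ≈ -1142.1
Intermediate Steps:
o = 15/7 (o = -4 + (181 + 335)/(-366 + 450) = -4 + 516/84 = -4 + 516*(1/84) = -4 + 43/7 = 15/7 ≈ 2.1429)
o*(p + 2*218) = 15*(-969 + 2*218)/7 = 15*(-969 + 436)/7 = (15/7)*(-533) = -7995/7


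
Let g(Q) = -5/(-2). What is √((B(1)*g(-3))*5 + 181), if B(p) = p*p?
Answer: 3*√86/2 ≈ 13.910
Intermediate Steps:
g(Q) = 5/2 (g(Q) = -5*(-½) = 5/2)
B(p) = p²
√((B(1)*g(-3))*5 + 181) = √((1²*(5/2))*5 + 181) = √((1*(5/2))*5 + 181) = √((5/2)*5 + 181) = √(25/2 + 181) = √(387/2) = 3*√86/2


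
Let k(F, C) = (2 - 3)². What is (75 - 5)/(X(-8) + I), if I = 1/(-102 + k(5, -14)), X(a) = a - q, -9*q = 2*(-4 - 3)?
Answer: -12726/1739 ≈ -7.3180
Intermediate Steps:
k(F, C) = 1 (k(F, C) = (-1)² = 1)
q = 14/9 (q = -2*(-4 - 3)/9 = -2*(-7)/9 = -⅑*(-14) = 14/9 ≈ 1.5556)
X(a) = -14/9 + a (X(a) = a - 1*14/9 = a - 14/9 = -14/9 + a)
I = -1/101 (I = 1/(-102 + 1) = 1/(-101) = -1/101 ≈ -0.0099010)
(75 - 5)/(X(-8) + I) = (75 - 5)/((-14/9 - 8) - 1/101) = 70/(-86/9 - 1/101) = 70/(-8695/909) = 70*(-909/8695) = -12726/1739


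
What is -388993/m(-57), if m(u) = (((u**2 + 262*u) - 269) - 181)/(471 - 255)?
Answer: 28007496/4045 ≈ 6924.0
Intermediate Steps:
m(u) = -25/12 + u**2/216 + 131*u/108 (m(u) = ((-269 + u**2 + 262*u) - 181)/216 = (-450 + u**2 + 262*u)*(1/216) = -25/12 + u**2/216 + 131*u/108)
-388993/m(-57) = -388993/(-25/12 + (1/216)*(-57)**2 + (131/108)*(-57)) = -388993/(-25/12 + (1/216)*3249 - 2489/36) = -388993/(-25/12 + 361/24 - 2489/36) = -388993/(-4045/72) = -388993*(-72/4045) = 28007496/4045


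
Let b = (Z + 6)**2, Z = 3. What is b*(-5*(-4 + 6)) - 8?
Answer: -818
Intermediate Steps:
b = 81 (b = (3 + 6)**2 = 9**2 = 81)
b*(-5*(-4 + 6)) - 8 = 81*(-5*(-4 + 6)) - 8 = 81*(-5*2) - 8 = 81*(-10) - 8 = -810 - 8 = -818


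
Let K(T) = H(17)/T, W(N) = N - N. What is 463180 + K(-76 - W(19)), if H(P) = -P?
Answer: 35201697/76 ≈ 4.6318e+5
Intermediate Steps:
W(N) = 0
K(T) = -17/T (K(T) = (-1*17)/T = -17/T)
463180 + K(-76 - W(19)) = 463180 - 17/(-76 - 1*0) = 463180 - 17/(-76 + 0) = 463180 - 17/(-76) = 463180 - 17*(-1/76) = 463180 + 17/76 = 35201697/76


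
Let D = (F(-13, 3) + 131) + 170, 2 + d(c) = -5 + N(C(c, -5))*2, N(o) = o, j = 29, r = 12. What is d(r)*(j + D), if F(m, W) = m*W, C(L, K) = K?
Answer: -4947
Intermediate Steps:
F(m, W) = W*m
d(c) = -17 (d(c) = -2 + (-5 - 5*2) = -2 + (-5 - 10) = -2 - 15 = -17)
D = 262 (D = (3*(-13) + 131) + 170 = (-39 + 131) + 170 = 92 + 170 = 262)
d(r)*(j + D) = -17*(29 + 262) = -17*291 = -4947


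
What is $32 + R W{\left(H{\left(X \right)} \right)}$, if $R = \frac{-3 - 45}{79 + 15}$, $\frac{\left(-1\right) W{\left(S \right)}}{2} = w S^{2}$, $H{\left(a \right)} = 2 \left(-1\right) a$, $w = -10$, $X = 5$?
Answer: $- \frac{46496}{47} \approx -989.28$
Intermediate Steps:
$H{\left(a \right)} = - 2 a$
$W{\left(S \right)} = 20 S^{2}$ ($W{\left(S \right)} = - 2 \left(- 10 S^{2}\right) = 20 S^{2}$)
$R = - \frac{24}{47}$ ($R = - \frac{48}{94} = \left(-48\right) \frac{1}{94} = - \frac{24}{47} \approx -0.51064$)
$32 + R W{\left(H{\left(X \right)} \right)} = 32 - \frac{24 \cdot 20 \left(\left(-2\right) 5\right)^{2}}{47} = 32 - \frac{24 \cdot 20 \left(-10\right)^{2}}{47} = 32 - \frac{24 \cdot 20 \cdot 100}{47} = 32 - \frac{48000}{47} = - \frac{46496}{47}$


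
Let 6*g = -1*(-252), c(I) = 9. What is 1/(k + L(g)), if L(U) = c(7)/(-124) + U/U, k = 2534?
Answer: 124/314331 ≈ 0.00039449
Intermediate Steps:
g = 42 (g = (-1*(-252))/6 = (1/6)*252 = 42)
L(U) = 115/124 (L(U) = 9/(-124) + U/U = 9*(-1/124) + 1 = -9/124 + 1 = 115/124)
1/(k + L(g)) = 1/(2534 + 115/124) = 1/(314331/124) = 124/314331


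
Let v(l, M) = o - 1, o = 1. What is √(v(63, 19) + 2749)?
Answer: √2749 ≈ 52.431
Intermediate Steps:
v(l, M) = 0 (v(l, M) = 1 - 1 = 0)
√(v(63, 19) + 2749) = √(0 + 2749) = √2749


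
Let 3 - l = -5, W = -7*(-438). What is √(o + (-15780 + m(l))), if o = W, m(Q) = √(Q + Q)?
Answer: I*√12710 ≈ 112.74*I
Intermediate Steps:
W = 3066
l = 8 (l = 3 - 1*(-5) = 3 + 5 = 8)
m(Q) = √2*√Q (m(Q) = √(2*Q) = √2*√Q)
o = 3066
√(o + (-15780 + m(l))) = √(3066 + (-15780 + √2*√8)) = √(3066 + (-15780 + √2*(2*√2))) = √(3066 + (-15780 + 4)) = √(3066 - 15776) = √(-12710) = I*√12710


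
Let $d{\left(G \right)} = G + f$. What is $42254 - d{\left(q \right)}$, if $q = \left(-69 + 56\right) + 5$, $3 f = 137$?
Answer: $\frac{126649}{3} \approx 42216.0$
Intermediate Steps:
$f = \frac{137}{3}$ ($f = \frac{1}{3} \cdot 137 = \frac{137}{3} \approx 45.667$)
$q = -8$ ($q = -13 + 5 = -8$)
$d{\left(G \right)} = \frac{137}{3} + G$ ($d{\left(G \right)} = G + \frac{137}{3} = \frac{137}{3} + G$)
$42254 - d{\left(q \right)} = 42254 - \left(\frac{137}{3} - 8\right) = 42254 - \frac{113}{3} = \frac{126649}{3}$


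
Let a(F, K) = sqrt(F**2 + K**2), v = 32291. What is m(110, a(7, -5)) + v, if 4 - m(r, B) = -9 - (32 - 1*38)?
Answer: 32298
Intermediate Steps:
m(r, B) = 7 (m(r, B) = 4 - (-9 - (32 - 1*38)) = 4 - (-9 - (32 - 38)) = 4 - (-9 - 1*(-6)) = 4 - (-9 + 6) = 4 - 1*(-3) = 4 + 3 = 7)
m(110, a(7, -5)) + v = 7 + 32291 = 32298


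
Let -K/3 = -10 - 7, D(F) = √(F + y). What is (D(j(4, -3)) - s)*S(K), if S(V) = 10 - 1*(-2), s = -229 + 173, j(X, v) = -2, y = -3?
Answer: 672 + 12*I*√5 ≈ 672.0 + 26.833*I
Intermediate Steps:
D(F) = √(-3 + F) (D(F) = √(F - 3) = √(-3 + F))
s = -56
K = 51 (K = -3*(-10 - 7) = -3*(-17) = 51)
S(V) = 12 (S(V) = 10 + 2 = 12)
(D(j(4, -3)) - s)*S(K) = (√(-3 - 2) - 1*(-56))*12 = (√(-5) + 56)*12 = (I*√5 + 56)*12 = (56 + I*√5)*12 = 672 + 12*I*√5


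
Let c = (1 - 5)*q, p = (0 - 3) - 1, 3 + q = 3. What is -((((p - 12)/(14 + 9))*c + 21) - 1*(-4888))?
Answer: -4909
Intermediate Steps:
q = 0 (q = -3 + 3 = 0)
p = -4 (p = -3 - 1 = -4)
c = 0 (c = (1 - 5)*0 = -4*0 = 0)
-((((p - 12)/(14 + 9))*c + 21) - 1*(-4888)) = -((((-4 - 12)/(14 + 9))*0 + 21) - 1*(-4888)) = -((-16/23*0 + 21) + 4888) = -((0 + 21) + 4888) = -(21 + 4888) = -1*4909 = -4909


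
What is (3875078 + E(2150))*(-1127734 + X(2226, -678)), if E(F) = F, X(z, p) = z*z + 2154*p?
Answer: 9177127270040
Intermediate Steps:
X(z, p) = z**2 + 2154*p
(3875078 + E(2150))*(-1127734 + X(2226, -678)) = (3875078 + 2150)*(-1127734 + (2226**2 + 2154*(-678))) = 3877228*(-1127734 + (4955076 - 1460412)) = 3877228*(-1127734 + 3494664) = 3877228*2366930 = 9177127270040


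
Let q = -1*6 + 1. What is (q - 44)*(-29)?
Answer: 1421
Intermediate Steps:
q = -5 (q = -6 + 1 = -5)
(q - 44)*(-29) = (-5 - 44)*(-29) = -49*(-29) = 1421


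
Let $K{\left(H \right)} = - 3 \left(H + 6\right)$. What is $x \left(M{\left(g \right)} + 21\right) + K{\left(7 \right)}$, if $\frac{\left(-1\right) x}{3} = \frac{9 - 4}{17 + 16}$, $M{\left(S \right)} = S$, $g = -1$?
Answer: $- \frac{529}{11} \approx -48.091$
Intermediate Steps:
$K{\left(H \right)} = -18 - 3 H$ ($K{\left(H \right)} = - 3 \left(6 + H\right) = -18 - 3 H$)
$x = - \frac{5}{11}$ ($x = - 3 \frac{9 - 4}{17 + 16} = - 3 \cdot \frac{5}{33} = - 3 \cdot 5 \cdot \frac{1}{33} = \left(-3\right) \frac{5}{33} = - \frac{5}{11} \approx -0.45455$)
$x \left(M{\left(g \right)} + 21\right) + K{\left(7 \right)} = - \frac{5 \left(-1 + 21\right)}{11} - 39 = \left(- \frac{5}{11}\right) 20 - 39 = - \frac{100}{11} - 39 = - \frac{529}{11}$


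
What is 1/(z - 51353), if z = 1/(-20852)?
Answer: -20852/1070812757 ≈ -1.9473e-5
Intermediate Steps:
z = -1/20852 ≈ -4.7957e-5
1/(z - 51353) = 1/(-1/20852 - 51353) = 1/(-1070812757/20852) = -20852/1070812757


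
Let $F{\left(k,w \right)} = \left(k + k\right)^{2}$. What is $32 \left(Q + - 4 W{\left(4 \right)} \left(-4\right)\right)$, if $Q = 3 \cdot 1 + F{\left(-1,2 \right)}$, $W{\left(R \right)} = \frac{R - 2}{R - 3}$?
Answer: $1248$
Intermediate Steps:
$F{\left(k,w \right)} = 4 k^{2}$ ($F{\left(k,w \right)} = \left(2 k\right)^{2} = 4 k^{2}$)
$W{\left(R \right)} = \frac{-2 + R}{-3 + R}$
$Q = 7$ ($Q = 3 \cdot 1 + 4 \left(-1\right)^{2} = 3 + 4 \cdot 1 = 3 + 4 = 7$)
$32 \left(Q + - 4 W{\left(4 \right)} \left(-4\right)\right) = 32 \left(7 + - 4 \frac{-2 + 4}{-3 + 4} \left(-4\right)\right) = 32 \left(7 + - 4 \cdot 1^{-1} \cdot 2 \left(-4\right)\right) = 32 \left(7 + - 4 \cdot 1 \cdot 2 \left(-4\right)\right) = 32 \left(7 + \left(-4\right) 2 \left(-4\right)\right) = 32 \left(7 - -32\right) = 32 \left(7 + 32\right) = 32 \cdot 39 = 1248$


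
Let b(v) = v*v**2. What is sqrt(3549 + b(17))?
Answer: sqrt(8462) ≈ 91.989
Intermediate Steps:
b(v) = v**3
sqrt(3549 + b(17)) = sqrt(3549 + 17**3) = sqrt(3549 + 4913) = sqrt(8462)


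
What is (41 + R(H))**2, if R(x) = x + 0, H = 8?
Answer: 2401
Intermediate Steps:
R(x) = x
(41 + R(H))**2 = (41 + 8)**2 = 49**2 = 2401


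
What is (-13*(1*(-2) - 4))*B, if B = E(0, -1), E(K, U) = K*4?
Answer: 0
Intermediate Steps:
E(K, U) = 4*K
B = 0 (B = 4*0 = 0)
(-13*(1*(-2) - 4))*B = -13*(1*(-2) - 4)*0 = -13*(-2 - 4)*0 = -13*(-6)*0 = 78*0 = 0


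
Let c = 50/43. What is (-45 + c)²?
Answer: 3553225/1849 ≈ 1921.7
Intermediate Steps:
c = 50/43 (c = 50*(1/43) = 50/43 ≈ 1.1628)
(-45 + c)² = (-45 + 50/43)² = (-1885/43)² = 3553225/1849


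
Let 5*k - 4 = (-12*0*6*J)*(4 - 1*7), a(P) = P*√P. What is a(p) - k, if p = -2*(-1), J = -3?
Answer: -⅘ + 2*√2 ≈ 2.0284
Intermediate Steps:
p = 2
a(P) = P^(3/2)
k = ⅘ (k = ⅘ + ((-12*0*6*(-3))*(4 - 1*7))/5 = ⅘ + ((-0*(-3))*(4 - 7))/5 = ⅘ + (-12*0*(-3))/5 = ⅘ + (0*(-3))/5 = ⅘ + (⅕)*0 = ⅘ + 0 = ⅘ ≈ 0.80000)
a(p) - k = 2^(3/2) - 1*⅘ = 2*√2 - ⅘ = -⅘ + 2*√2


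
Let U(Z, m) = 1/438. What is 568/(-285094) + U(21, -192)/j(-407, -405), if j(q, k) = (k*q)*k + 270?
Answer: -8304149461307/4168068918807330 ≈ -0.0019923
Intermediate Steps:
j(q, k) = 270 + q*k² (j(q, k) = q*k² + 270 = 270 + q*k²)
U(Z, m) = 1/438
568/(-285094) + U(21, -192)/j(-407, -405) = 568/(-285094) + 1/(438*(270 - 407*(-405)²)) = 568*(-1/285094) + 1/(438*(270 - 407*164025)) = -284/142547 + 1/(438*(270 - 66758175)) = -284/142547 + (1/438)/(-66757905) = -284/142547 + (1/438)*(-1/66757905) = -284/142547 - 1/29239962390 = -8304149461307/4168068918807330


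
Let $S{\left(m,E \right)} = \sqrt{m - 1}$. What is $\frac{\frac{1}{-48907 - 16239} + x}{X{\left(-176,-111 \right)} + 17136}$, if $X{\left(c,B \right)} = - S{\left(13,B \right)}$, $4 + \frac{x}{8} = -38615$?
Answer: $- \frac{14370668713002}{797068052611} - \frac{20126986993 \sqrt{3}}{9564816631332} \approx -18.033$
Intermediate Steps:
$x = -308952$ ($x = -32 + 8 \left(-38615\right) = -32 - 308920 = -308952$)
$S{\left(m,E \right)} = \sqrt{-1 + m}$
$X{\left(c,B \right)} = - 2 \sqrt{3}$ ($X{\left(c,B \right)} = - \sqrt{-1 + 13} = - \sqrt{12} = - 2 \sqrt{3}$)
$\frac{\frac{1}{-48907 - 16239} + x}{X{\left(-176,-111 \right)} + 17136} = \frac{\frac{1}{-48907 - 16239} - 308952}{- 2 \sqrt{3} + 17136} = \frac{\frac{1}{-65146} - 308952}{17136 - 2 \sqrt{3}} = \frac{- \frac{1}{65146} - 308952}{17136 - 2 \sqrt{3}} = - \frac{20126986993}{65146 \left(17136 - 2 \sqrt{3}\right)}$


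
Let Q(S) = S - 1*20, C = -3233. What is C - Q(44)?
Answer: -3257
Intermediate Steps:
Q(S) = -20 + S (Q(S) = S - 20 = -20 + S)
C - Q(44) = -3233 - (-20 + 44) = -3233 - 1*24 = -3233 - 24 = -3257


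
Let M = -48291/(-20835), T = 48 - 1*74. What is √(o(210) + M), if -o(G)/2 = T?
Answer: √2619910965/6945 ≈ 7.3701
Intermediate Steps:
T = -26 (T = 48 - 74 = -26)
o(G) = 52 (o(G) = -2*(-26) = 52)
M = 16097/6945 (M = -48291*(-1/20835) = 16097/6945 ≈ 2.3178)
√(o(210) + M) = √(52 + 16097/6945) = √(377237/6945) = √2619910965/6945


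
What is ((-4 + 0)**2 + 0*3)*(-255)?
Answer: -4080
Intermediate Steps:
((-4 + 0)**2 + 0*3)*(-255) = ((-4)**2 + 0)*(-255) = (16 + 0)*(-255) = 16*(-255) = -4080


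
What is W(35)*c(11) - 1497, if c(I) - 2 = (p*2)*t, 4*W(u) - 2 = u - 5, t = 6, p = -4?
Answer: -1865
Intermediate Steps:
W(u) = -¾ + u/4 (W(u) = ½ + (u - 5)/4 = ½ + (-5 + u)/4 = ½ + (-5/4 + u/4) = -¾ + u/4)
c(I) = -46 (c(I) = 2 - 4*2*6 = 2 - 8*6 = 2 - 48 = -46)
W(35)*c(11) - 1497 = (-¾ + (¼)*35)*(-46) - 1497 = (-¾ + 35/4)*(-46) - 1497 = 8*(-46) - 1497 = -368 - 1497 = -1865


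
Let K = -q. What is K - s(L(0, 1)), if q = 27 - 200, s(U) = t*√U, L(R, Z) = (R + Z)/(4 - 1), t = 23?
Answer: 173 - 23*√3/3 ≈ 159.72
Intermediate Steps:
L(R, Z) = R/3 + Z/3 (L(R, Z) = (R + Z)/3 = (R + Z)*(⅓) = R/3 + Z/3)
s(U) = 23*√U
q = -173
K = 173 (K = -1*(-173) = 173)
K - s(L(0, 1)) = 173 - 23*√((⅓)*0 + (⅓)*1) = 173 - 23*√(0 + ⅓) = 173 - 23*√(⅓) = 173 - 23*√3/3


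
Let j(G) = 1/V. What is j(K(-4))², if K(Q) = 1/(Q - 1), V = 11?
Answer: 1/121 ≈ 0.0082645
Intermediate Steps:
K(Q) = 1/(-1 + Q)
j(G) = 1/11
j(K(-4))² = (1/11)² = 1/121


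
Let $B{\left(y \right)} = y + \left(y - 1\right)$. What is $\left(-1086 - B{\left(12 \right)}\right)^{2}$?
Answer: $1229881$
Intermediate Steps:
$B{\left(y \right)} = -1 + 2 y$ ($B{\left(y \right)} = y + \left(y - 1\right) = y + \left(-1 + y\right) = -1 + 2 y$)
$\left(-1086 - B{\left(12 \right)}\right)^{2} = \left(-1086 - \left(-1 + 2 \cdot 12\right)\right)^{2} = \left(-1086 - \left(-1 + 24\right)\right)^{2} = \left(-1086 - 23\right)^{2} = \left(-1109\right)^{2} = 1229881$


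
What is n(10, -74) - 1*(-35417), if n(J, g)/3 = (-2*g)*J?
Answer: 39857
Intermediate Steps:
n(J, g) = -6*J*g (n(J, g) = 3*((-2*g)*J) = 3*(-2*J*g) = -6*J*g)
n(10, -74) - 1*(-35417) = -6*10*(-74) - 1*(-35417) = 4440 + 35417 = 39857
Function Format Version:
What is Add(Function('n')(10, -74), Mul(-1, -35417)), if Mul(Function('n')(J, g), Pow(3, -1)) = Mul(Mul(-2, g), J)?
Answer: 39857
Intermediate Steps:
Function('n')(J, g) = Mul(-6, J, g) (Function('n')(J, g) = Mul(3, Mul(Mul(-2, g), J)) = Mul(3, Mul(-2, J, g)) = Mul(-6, J, g))
Add(Function('n')(10, -74), Mul(-1, -35417)) = Add(Mul(-6, 10, -74), Mul(-1, -35417)) = Add(4440, 35417) = 39857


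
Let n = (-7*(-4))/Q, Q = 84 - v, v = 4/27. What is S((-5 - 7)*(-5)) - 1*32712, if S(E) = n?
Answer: -18514803/566 ≈ -32712.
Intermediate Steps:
v = 4/27 (v = 4*(1/27) = 4/27 ≈ 0.14815)
Q = 2264/27 (Q = 84 - 1*4/27 = 84 - 4/27 = 2264/27 ≈ 83.852)
n = 189/566 (n = (-7*(-4))/(2264/27) = 28*(27/2264) = 189/566 ≈ 0.33392)
S(E) = 189/566
S((-5 - 7)*(-5)) - 1*32712 = 189/566 - 1*32712 = 189/566 - 32712 = -18514803/566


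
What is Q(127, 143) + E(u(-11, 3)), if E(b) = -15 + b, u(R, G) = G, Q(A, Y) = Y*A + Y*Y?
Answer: 38598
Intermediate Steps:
Q(A, Y) = Y**2 + A*Y (Q(A, Y) = A*Y + Y**2 = Y**2 + A*Y)
Q(127, 143) + E(u(-11, 3)) = 143*(127 + 143) + (-15 + 3) = 143*270 - 12 = 38610 - 12 = 38598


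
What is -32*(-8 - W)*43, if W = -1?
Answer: 9632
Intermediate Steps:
-32*(-8 - W)*43 = -32*(-8 - 1*(-1))*43 = -32*(-8 + 1)*43 = -32*(-7)*43 = 224*43 = 9632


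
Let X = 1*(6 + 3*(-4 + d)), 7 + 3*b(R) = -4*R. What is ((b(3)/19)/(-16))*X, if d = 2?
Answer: 0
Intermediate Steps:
b(R) = -7/3 - 4*R/3 (b(R) = -7/3 + (-4*R)/3 = -7/3 - 4*R/3)
X = 0 (X = 1*(6 + 3*(-4 + 2)) = 1*(6 + 3*(-2)) = 1*(6 - 6) = 1*0 = 0)
((b(3)/19)/(-16))*X = (((-7/3 - 4/3*3)/19)/(-16))*0 = (((-7/3 - 4)*(1/19))*(-1/16))*0 = (-19/3*1/19*(-1/16))*0 = -⅓*(-1/16)*0 = (1/48)*0 = 0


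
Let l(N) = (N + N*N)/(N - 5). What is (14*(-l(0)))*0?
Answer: 0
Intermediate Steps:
l(N) = (N + N²)/(-5 + N)
(14*(-l(0)))*0 = (14*(-0*(1 + 0)/(-5 + 0)))*0 = (14*(-0/(-5)))*0 = (14*(-0*(-1)/5))*0 = (14*(-1*0))*0 = (14*0)*0 = 0*0 = 0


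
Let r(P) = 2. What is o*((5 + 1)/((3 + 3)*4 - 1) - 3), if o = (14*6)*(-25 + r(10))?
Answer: 5292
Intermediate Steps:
o = -1932 (o = (14*6)*(-25 + 2) = 84*(-23) = -1932)
o*((5 + 1)/((3 + 3)*4 - 1) - 3) = -1932*((5 + 1)/((3 + 3)*4 - 1) - 3) = -1932*(6/(6*4 - 1) - 3) = -1932*(6/(24 - 1) - 3) = -1932*(6/23 - 3) = -1932*(-63/23) = 5292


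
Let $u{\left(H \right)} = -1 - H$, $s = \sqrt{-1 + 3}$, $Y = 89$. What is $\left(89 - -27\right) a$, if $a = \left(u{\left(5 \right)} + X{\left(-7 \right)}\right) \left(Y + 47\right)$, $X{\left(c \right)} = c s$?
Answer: $-94656 - 110432 \sqrt{2} \approx -2.5083 \cdot 10^{5}$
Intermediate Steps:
$s = \sqrt{2} \approx 1.4142$
$X{\left(c \right)} = c \sqrt{2}$
$a = -816 - 952 \sqrt{2}$ ($a = \left(\left(-1 - 5\right) - 7 \sqrt{2}\right) \left(89 + 47\right) = \left(\left(-1 - 5\right) - 7 \sqrt{2}\right) 136 = \left(-6 - 7 \sqrt{2}\right) 136 = -816 - 952 \sqrt{2} \approx -2162.3$)
$\left(89 - -27\right) a = \left(89 - -27\right) \left(-816 - 952 \sqrt{2}\right) = \left(89 + 27\right) \left(-816 - 952 \sqrt{2}\right) = 116 \left(-816 - 952 \sqrt{2}\right) = -94656 - 110432 \sqrt{2}$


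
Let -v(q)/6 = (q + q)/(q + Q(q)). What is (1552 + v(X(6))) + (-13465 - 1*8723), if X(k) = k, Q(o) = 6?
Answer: -20642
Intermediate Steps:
v(q) = -12*q/(6 + q) (v(q) = -6*(q + q)/(q + 6) = -6*2*q/(6 + q) = -12*q/(6 + q))
(1552 + v(X(6))) + (-13465 - 1*8723) = (1552 - 12*6/(6 + 6)) + (-13465 - 1*8723) = (1552 - 12*6/12) + (-13465 - 8723) = (1552 - 12*6*1/12) - 22188 = (1552 - 6) - 22188 = 1546 - 22188 = -20642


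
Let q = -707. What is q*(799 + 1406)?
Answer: -1558935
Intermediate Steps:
q*(799 + 1406) = -707*(799 + 1406) = -707*2205 = -1558935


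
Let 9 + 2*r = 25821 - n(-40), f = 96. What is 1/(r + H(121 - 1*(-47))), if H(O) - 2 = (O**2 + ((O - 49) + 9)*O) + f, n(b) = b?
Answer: 1/62752 ≈ 1.5936e-5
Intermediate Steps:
H(O) = 98 + O**2 + O*(-40 + O) (H(O) = 2 + ((O**2 + ((O - 49) + 9)*O) + 96) = 2 + ((O**2 + ((-49 + O) + 9)*O) + 96) = 2 + ((O**2 + (-40 + O)*O) + 96) = 2 + ((O**2 + O*(-40 + O)) + 96) = 2 + (96 + O**2 + O*(-40 + O)) = 98 + O**2 + O*(-40 + O))
r = 12926 (r = -9/2 + (25821 - 1*(-40))/2 = -9/2 + (25821 + 40)/2 = -9/2 + (1/2)*25861 = -9/2 + 25861/2 = 12926)
1/(r + H(121 - 1*(-47))) = 1/(12926 + (98 - 40*(121 - 1*(-47)) + 2*(121 - 1*(-47))**2)) = 1/(12926 + (98 - 40*(121 + 47) + 2*(121 + 47)**2)) = 1/(12926 + (98 - 40*168 + 2*168**2)) = 1/(12926 + (98 - 6720 + 2*28224)) = 1/(12926 + (98 - 6720 + 56448)) = 1/(12926 + 49826) = 1/62752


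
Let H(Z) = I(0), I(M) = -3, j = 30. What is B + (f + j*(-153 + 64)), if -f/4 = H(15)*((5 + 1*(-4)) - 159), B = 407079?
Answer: 402513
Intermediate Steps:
H(Z) = -3
f = -1896 (f = -(-12)*((5 + 1*(-4)) - 159) = -(-12)*((5 - 4) - 159) = -(-12)*(1 - 159) = -(-12)*(-158) = -4*474 = -1896)
B + (f + j*(-153 + 64)) = 407079 + (-1896 + 30*(-153 + 64)) = 407079 + (-1896 + 30*(-89)) = 407079 + (-1896 - 2670) = 407079 - 4566 = 402513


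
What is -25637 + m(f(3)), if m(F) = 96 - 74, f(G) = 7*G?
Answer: -25615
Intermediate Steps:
m(F) = 22
-25637 + m(f(3)) = -25637 + 22 = -25615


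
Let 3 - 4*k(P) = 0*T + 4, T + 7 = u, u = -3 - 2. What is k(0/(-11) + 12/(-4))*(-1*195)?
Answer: 195/4 ≈ 48.750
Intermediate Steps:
u = -5
T = -12 (T = -7 - 5 = -12)
k(P) = -¼ (k(P) = ¾ - (0*(-12) + 4)/4 = ¾ - (0 + 4)/4 = ¾ - ¼*4 = ¾ - 1 = -¼)
k(0/(-11) + 12/(-4))*(-1*195) = -(-1)*195/4 = -¼*(-195) = 195/4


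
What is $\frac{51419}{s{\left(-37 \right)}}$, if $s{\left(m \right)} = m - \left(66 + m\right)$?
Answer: $- \frac{51419}{66} \approx -779.08$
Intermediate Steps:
$s{\left(m \right)} = -66$
$\frac{51419}{s{\left(-37 \right)}} = \frac{51419}{-66} = 51419 \left(- \frac{1}{66}\right) = - \frac{51419}{66}$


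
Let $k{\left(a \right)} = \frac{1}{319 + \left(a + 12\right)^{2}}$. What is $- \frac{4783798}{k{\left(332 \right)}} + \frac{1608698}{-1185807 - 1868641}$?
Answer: $- \frac{866885256659012909}{1527224} \approx -5.6762 \cdot 10^{11}$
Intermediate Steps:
$k{\left(a \right)} = \frac{1}{319 + \left(12 + a\right)^{2}}$
$- \frac{4783798}{k{\left(332 \right)}} + \frac{1608698}{-1185807 - 1868641} = - \frac{4783798}{\frac{1}{319 + \left(12 + 332\right)^{2}}} + \frac{1608698}{-1185807 - 1868641} = - \frac{4783798}{\frac{1}{319 + 344^{2}}} + \frac{1608698}{-1185807 - 1868641} = - \frac{4783798}{\frac{1}{319 + 118336}} + \frac{1608698}{-3054448} = - \frac{4783798}{\frac{1}{118655}} + 1608698 \left(- \frac{1}{3054448}\right) = - 4783798 \frac{1}{\frac{1}{118655}} - \frac{804349}{1527224} = \left(-4783798\right) 118655 - \frac{804349}{1527224} = -567621551690 - \frac{804349}{1527224} = - \frac{866885256659012909}{1527224}$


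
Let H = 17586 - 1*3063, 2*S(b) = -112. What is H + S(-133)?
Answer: 14467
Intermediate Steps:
S(b) = -56 (S(b) = (½)*(-112) = -56)
H = 14523 (H = 17586 - 3063 = 14523)
H + S(-133) = 14523 - 56 = 14467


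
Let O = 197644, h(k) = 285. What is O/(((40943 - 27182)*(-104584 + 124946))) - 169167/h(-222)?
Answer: -7900131296159/13309570395 ≈ -593.57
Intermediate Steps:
O/(((40943 - 27182)*(-104584 + 124946))) - 169167/h(-222) = 197644/(((40943 - 27182)*(-104584 + 124946))) - 169167/285 = 197644/((13761*20362)) - 169167*1/285 = 197644/280201482 - 56389/95 = 197644*(1/280201482) - 56389/95 = 98822/140100741 - 56389/95 = -7900131296159/13309570395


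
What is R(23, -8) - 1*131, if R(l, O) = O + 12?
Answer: -127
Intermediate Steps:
R(l, O) = 12 + O
R(23, -8) - 1*131 = (12 - 8) - 1*131 = 4 - 131 = -127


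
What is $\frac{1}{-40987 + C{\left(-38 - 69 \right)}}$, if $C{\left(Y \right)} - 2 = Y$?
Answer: $- \frac{1}{41092} \approx -2.4336 \cdot 10^{-5}$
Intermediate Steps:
$C{\left(Y \right)} = 2 + Y$
$\frac{1}{-40987 + C{\left(-38 - 69 \right)}} = \frac{1}{-40987 + \left(2 - 107\right)} = \frac{1}{-40987 - 105} = \frac{1}{-41092} = - \frac{1}{41092}$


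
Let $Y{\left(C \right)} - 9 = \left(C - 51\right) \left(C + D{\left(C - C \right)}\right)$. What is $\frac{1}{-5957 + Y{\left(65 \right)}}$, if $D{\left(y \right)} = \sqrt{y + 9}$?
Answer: $- \frac{1}{4996} \approx -0.00020016$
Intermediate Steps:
$D{\left(y \right)} = \sqrt{9 + y}$
$Y{\left(C \right)} = 9 + \left(-51 + C\right) \left(3 + C\right)$ ($Y{\left(C \right)} = 9 + \left(C - 51\right) \left(C + \sqrt{9 + \left(C - C\right)}\right) = 9 + \left(-51 + C\right) \left(C + \sqrt{9 + 0}\right) = 9 + \left(-51 + C\right) \left(C + \sqrt{9}\right) = 9 + \left(-51 + C\right) \left(C + 3\right) = 9 + \left(-51 + C\right) \left(3 + C\right)$)
$\frac{1}{-5957 + Y{\left(65 \right)}} = \frac{1}{-5957 - \left(3264 - 4225\right)} = \frac{1}{-5957 - -961} = \frac{1}{-5957 + 961} = \frac{1}{-4996} = - \frac{1}{4996}$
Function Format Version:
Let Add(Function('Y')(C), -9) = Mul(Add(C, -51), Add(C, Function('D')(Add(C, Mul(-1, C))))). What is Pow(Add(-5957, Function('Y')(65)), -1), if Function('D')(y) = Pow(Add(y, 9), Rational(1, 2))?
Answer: Rational(-1, 4996) ≈ -0.00020016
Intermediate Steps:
Function('D')(y) = Pow(Add(9, y), Rational(1, 2))
Function('Y')(C) = Add(9, Mul(Add(-51, C), Add(3, C))) (Function('Y')(C) = Add(9, Mul(Add(C, -51), Add(C, Pow(Add(9, Add(C, Mul(-1, C))), Rational(1, 2))))) = Add(9, Mul(Add(-51, C), Add(C, Pow(Add(9, 0), Rational(1, 2))))) = Add(9, Mul(Add(-51, C), Add(C, Pow(9, Rational(1, 2))))) = Add(9, Mul(Add(-51, C), Add(C, 3))) = Add(9, Mul(Add(-51, C), Add(3, C))))
Pow(Add(-5957, Function('Y')(65)), -1) = Pow(Add(-5957, Add(-144, Pow(65, 2), Mul(-48, 65))), -1) = Pow(Add(-5957, Add(-144, 4225, -3120)), -1) = Pow(Add(-5957, 961), -1) = Pow(-4996, -1) = Rational(-1, 4996)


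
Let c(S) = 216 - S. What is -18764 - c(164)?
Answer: -18816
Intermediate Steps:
-18764 - c(164) = -18764 - (216 - 1*164) = -18764 - (216 - 164) = -18764 - 1*52 = -18764 - 52 = -18816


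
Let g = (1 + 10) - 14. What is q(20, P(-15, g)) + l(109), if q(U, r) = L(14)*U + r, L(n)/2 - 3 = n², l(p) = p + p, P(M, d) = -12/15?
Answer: 40886/5 ≈ 8177.2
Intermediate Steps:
g = -3 (g = 11 - 14 = -3)
P(M, d) = -⅘ (P(M, d) = -12*1/15 = -⅘)
l(p) = 2*p
L(n) = 6 + 2*n²
q(U, r) = r + 398*U (q(U, r) = (6 + 2*14²)*U + r = (6 + 2*196)*U + r = (6 + 392)*U + r = 398*U + r = r + 398*U)
q(20, P(-15, g)) + l(109) = (-⅘ + 398*20) + 2*109 = (-⅘ + 7960) + 218 = 39796/5 + 218 = 40886/5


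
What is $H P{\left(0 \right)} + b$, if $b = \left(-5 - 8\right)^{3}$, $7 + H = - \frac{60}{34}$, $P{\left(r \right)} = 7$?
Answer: $- \frac{38392}{17} \approx -2258.4$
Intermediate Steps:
$H = - \frac{149}{17}$ ($H = -7 - \frac{60}{34} = -7 - \frac{30}{17} = - \frac{149}{17} \approx -8.7647$)
$b = -2197$ ($b = \left(-13\right)^{3} = -2197$)
$H P{\left(0 \right)} + b = \left(- \frac{149}{17}\right) 7 - 2197 = - \frac{1043}{17} - 2197 = - \frac{38392}{17}$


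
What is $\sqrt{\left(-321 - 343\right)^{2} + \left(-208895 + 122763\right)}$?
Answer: $2 \sqrt{88691} \approx 595.62$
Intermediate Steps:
$\sqrt{\left(-321 - 343\right)^{2} + \left(-208895 + 122763\right)} = \sqrt{\left(-664\right)^{2} - 86132} = \sqrt{440896 - 86132} = \sqrt{354764} = 2 \sqrt{88691}$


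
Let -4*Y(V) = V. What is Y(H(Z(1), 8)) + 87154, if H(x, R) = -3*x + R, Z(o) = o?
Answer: 348611/4 ≈ 87153.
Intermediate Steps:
H(x, R) = R - 3*x
Y(V) = -V/4
Y(H(Z(1), 8)) + 87154 = -(8 - 3*1)/4 + 87154 = -(8 - 3)/4 + 87154 = -1/4*5 + 87154 = -5/4 + 87154 = 348611/4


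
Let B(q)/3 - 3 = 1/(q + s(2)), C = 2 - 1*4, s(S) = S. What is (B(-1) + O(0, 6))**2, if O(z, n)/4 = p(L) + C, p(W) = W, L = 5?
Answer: 576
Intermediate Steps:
C = -2 (C = 2 - 4 = -2)
B(q) = 9 + 3/(2 + q) (B(q) = 9 + 3/(q + 2) = 9 + 3/(2 + q))
O(z, n) = 12 (O(z, n) = 4*(5 - 2) = 4*3 = 12)
(B(-1) + O(0, 6))**2 = (3*(7 + 3*(-1))/(2 - 1) + 12)**2 = (3*(7 - 3)/1 + 12)**2 = (3*1*4 + 12)**2 = (12 + 12)**2 = 24**2 = 576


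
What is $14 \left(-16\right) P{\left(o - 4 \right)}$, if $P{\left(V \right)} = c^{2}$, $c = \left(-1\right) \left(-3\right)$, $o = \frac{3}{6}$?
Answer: $-2016$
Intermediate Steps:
$o = \frac{1}{2}$ ($o = 3 \cdot \frac{1}{6} = \frac{1}{2} \approx 0.5$)
$c = 3$
$P{\left(V \right)} = 9$ ($P{\left(V \right)} = 3^{2} = 9$)
$14 \left(-16\right) P{\left(o - 4 \right)} = 14 \left(-16\right) 9 = \left(-224\right) 9 = -2016$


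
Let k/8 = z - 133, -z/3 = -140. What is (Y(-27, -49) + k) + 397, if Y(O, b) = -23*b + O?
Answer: 3793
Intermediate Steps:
z = 420 (z = -3*(-140) = 420)
Y(O, b) = O - 23*b
k = 2296 (k = 8*(420 - 133) = 8*287 = 2296)
(Y(-27, -49) + k) + 397 = ((-27 - 23*(-49)) + 2296) + 397 = ((-27 + 1127) + 2296) + 397 = (1100 + 2296) + 397 = 3396 + 397 = 3793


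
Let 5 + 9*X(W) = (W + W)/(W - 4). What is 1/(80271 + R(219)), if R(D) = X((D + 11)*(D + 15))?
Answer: 60543/4859826973 ≈ 1.2458e-5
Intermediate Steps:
X(W) = -5/9 + 2*W/(9*(-4 + W)) (X(W) = -5/9 + ((W + W)/(W - 4))/9 = -5/9 + ((2*W)/(-4 + W))/9 = -5/9 + (2*W/(-4 + W))/9 = -5/9 + 2*W/(9*(-4 + W)))
R(D) = (20 - 3*(11 + D)*(15 + D))/(9*(-4 + (11 + D)*(15 + D))) (R(D) = (20 - 3*(D + 11)*(D + 15))/(9*(-4 + (D + 11)*(D + 15))) = (20 - 3*(11 + D)*(15 + D))/(9*(-4 + (11 + D)*(15 + D))))
1/(80271 + R(219)) = 1/(80271 + (-475 - 78*219 - 3*219**2)/(9*(161 + 219**2 + 26*219))) = 1/(80271 + (-475 - 17082 - 3*47961)/(9*(161 + 47961 + 5694))) = 1/(80271 + (1/9)*(-475 - 17082 - 143883)/53816) = 1/(80271 + (1/9)*(1/53816)*(-161440)) = 1/(80271 - 20180/60543) = 1/(4859826973/60543) = 60543/4859826973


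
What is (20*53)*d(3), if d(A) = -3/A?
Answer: -1060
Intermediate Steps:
(20*53)*d(3) = (20*53)*(-3/3) = 1060*(-3*1/3) = 1060*(-1) = -1060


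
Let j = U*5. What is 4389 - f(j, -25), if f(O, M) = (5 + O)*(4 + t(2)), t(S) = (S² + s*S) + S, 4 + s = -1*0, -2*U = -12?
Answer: 4319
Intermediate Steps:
U = 6 (U = -½*(-12) = 6)
s = -4 (s = -4 - 1*0 = -4 + 0 = -4)
j = 30 (j = 6*5 = 30)
t(S) = S² - 3*S (t(S) = (S² - 4*S) + S = S² - 3*S)
f(O, M) = 10 + 2*O (f(O, M) = (5 + O)*(4 + 2*(-3 + 2)) = (5 + O)*(4 + 2*(-1)) = (5 + O)*(4 - 2) = (5 + O)*2 = 10 + 2*O)
4389 - f(j, -25) = 4389 - (10 + 2*30) = 4389 - (10 + 60) = 4389 - 1*70 = 4389 - 70 = 4319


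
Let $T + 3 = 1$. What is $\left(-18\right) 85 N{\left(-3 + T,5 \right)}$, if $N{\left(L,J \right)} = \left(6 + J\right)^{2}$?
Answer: $-185130$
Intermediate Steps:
$T = -2$ ($T = -3 + 1 = -2$)
$\left(-18\right) 85 N{\left(-3 + T,5 \right)} = \left(-18\right) 85 \left(6 + 5\right)^{2} = - 1530 \cdot 11^{2} = \left(-1530\right) 121 = -185130$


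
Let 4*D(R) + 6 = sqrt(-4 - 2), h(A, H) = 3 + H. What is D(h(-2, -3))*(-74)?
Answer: 111 - 37*I*sqrt(6)/2 ≈ 111.0 - 45.316*I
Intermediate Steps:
D(R) = -3/2 + I*sqrt(6)/4 (D(R) = -3/2 + sqrt(-4 - 2)/4 = -3/2 + sqrt(-6)/4 = -3/2 + (I*sqrt(6))/4 = -3/2 + I*sqrt(6)/4)
D(h(-2, -3))*(-74) = (-3/2 + I*sqrt(6)/4)*(-74) = 111 - 37*I*sqrt(6)/2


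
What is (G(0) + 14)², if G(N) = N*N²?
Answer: 196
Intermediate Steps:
G(N) = N³
(G(0) + 14)² = (0³ + 14)² = (0 + 14)² = 14² = 196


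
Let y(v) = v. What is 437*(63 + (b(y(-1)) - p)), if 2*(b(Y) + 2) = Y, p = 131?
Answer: -61617/2 ≈ -30809.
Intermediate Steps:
b(Y) = -2 + Y/2
437*(63 + (b(y(-1)) - p)) = 437*(63 + ((-2 + (½)*(-1)) - 1*131)) = 437*(63 + ((-2 - ½) - 131)) = 437*(63 + (-5/2 - 131)) = 437*(63 - 267/2) = 437*(-141/2) = -61617/2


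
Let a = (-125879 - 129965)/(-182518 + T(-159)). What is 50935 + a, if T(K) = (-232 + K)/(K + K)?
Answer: 2956365719747/58040333 ≈ 50936.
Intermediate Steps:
T(K) = (-232 + K)/(2*K) (T(K) = (-232 + K)/((2*K)) = (-232 + K)*(1/(2*K)) = (-232 + K)/(2*K))
a = 81358392/58040333 (a = (-125879 - 129965)/(-182518 + (½)*(-232 - 159)/(-159)) = -255844/(-182518 + (½)*(-1/159)*(-391)) = -255844/(-182518 + 391/318) = -255844/(-58040333/318) = -255844*(-318/58040333) = 81358392/58040333 ≈ 1.4018)
50935 + a = 50935 + 81358392/58040333 = 2956365719747/58040333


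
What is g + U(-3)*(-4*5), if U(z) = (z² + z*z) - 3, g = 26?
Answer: -274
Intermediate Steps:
U(z) = -3 + 2*z² (U(z) = (z² + z²) - 3 = 2*z² - 3 = -3 + 2*z²)
g + U(-3)*(-4*5) = 26 + (-3 + 2*(-3)²)*(-4*5) = 26 + (-3 + 2*9)*(-20) = 26 + (-3 + 18)*(-20) = 26 + 15*(-20) = 26 - 300 = -274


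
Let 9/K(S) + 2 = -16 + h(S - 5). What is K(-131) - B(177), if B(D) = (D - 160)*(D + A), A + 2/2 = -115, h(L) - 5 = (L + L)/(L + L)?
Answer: -4151/4 ≈ -1037.8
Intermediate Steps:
h(L) = 6 (h(L) = 5 + (L + L)/(L + L) = 5 + (2*L)/((2*L)) = 5 + (2*L)*(1/(2*L)) = 5 + 1 = 6)
A = -116 (A = -1 - 115 = -116)
B(D) = (-160 + D)*(-116 + D) (B(D) = (D - 160)*(D - 116) = (-160 + D)*(-116 + D))
K(S) = -¾ (K(S) = 9/(-2 + (-16 + 6)) = 9/(-2 - 10) = 9/(-12) = 9*(-1/12) = -¾)
K(-131) - B(177) = -¾ - (18560 + 177² - 276*177) = -¾ - (18560 + 31329 - 48852) = -¾ - 1*1037 = -¾ - 1037 = -4151/4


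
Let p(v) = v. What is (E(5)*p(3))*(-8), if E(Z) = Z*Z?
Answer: -600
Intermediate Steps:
E(Z) = Z²
(E(5)*p(3))*(-8) = (5²*3)*(-8) = (25*3)*(-8) = 75*(-8) = -600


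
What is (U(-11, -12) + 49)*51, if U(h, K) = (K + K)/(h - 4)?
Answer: 12903/5 ≈ 2580.6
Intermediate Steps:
U(h, K) = 2*K/(-4 + h) (U(h, K) = (2*K)/(-4 + h) = 2*K/(-4 + h))
(U(-11, -12) + 49)*51 = (2*(-12)/(-4 - 11) + 49)*51 = (2*(-12)/(-15) + 49)*51 = (2*(-12)*(-1/15) + 49)*51 = (8/5 + 49)*51 = (253/5)*51 = 12903/5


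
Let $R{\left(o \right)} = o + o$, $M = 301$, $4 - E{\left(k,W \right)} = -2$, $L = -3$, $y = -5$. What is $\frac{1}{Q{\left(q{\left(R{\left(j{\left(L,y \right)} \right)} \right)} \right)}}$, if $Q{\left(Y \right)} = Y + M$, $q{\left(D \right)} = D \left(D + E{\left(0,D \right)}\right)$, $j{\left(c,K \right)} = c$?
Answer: $\frac{1}{301} \approx 0.0033223$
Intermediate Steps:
$E{\left(k,W \right)} = 6$ ($E{\left(k,W \right)} = 4 - -2 = 4 + 2 = 6$)
$R{\left(o \right)} = 2 o$
$q{\left(D \right)} = D \left(6 + D\right)$ ($q{\left(D \right)} = D \left(D + 6\right) = D \left(6 + D\right)$)
$Q{\left(Y \right)} = 301 + Y$ ($Q{\left(Y \right)} = Y + 301 = 301 + Y$)
$\frac{1}{Q{\left(q{\left(R{\left(j{\left(L,y \right)} \right)} \right)} \right)}} = \frac{1}{301 + 2 \left(-3\right) \left(6 + 2 \left(-3\right)\right)} = \frac{1}{301 - 6 \left(6 - 6\right)} = \frac{1}{301 - 0} = \frac{1}{301 + 0} = \frac{1}{301}$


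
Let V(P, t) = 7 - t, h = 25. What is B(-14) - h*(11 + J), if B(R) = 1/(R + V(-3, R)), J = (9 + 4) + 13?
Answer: -6474/7 ≈ -924.86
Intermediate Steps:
J = 26 (J = 13 + 13 = 26)
B(R) = 1/7 (B(R) = 1/(R + (7 - R)) = 1/7)
B(-14) - h*(11 + J) = 1/7 - 25*(11 + 26) = 1/7 - 25*37 = 1/7 - 1*925 = 1/7 - 925 = -6474/7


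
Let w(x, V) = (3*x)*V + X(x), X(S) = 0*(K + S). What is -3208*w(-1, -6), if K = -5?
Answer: -57744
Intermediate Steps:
X(S) = 0 (X(S) = 0*(-5 + S) = 0)
w(x, V) = 3*V*x (w(x, V) = (3*x)*V + 0 = 3*V*x + 0 = 3*V*x)
-3208*w(-1, -6) = -9624*(-6)*(-1) = -3208*18 = -57744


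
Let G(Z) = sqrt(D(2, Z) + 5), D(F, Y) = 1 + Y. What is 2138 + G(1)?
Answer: 2138 + sqrt(7) ≈ 2140.6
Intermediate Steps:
G(Z) = sqrt(6 + Z) (G(Z) = sqrt((1 + Z) + 5) = sqrt(6 + Z))
2138 + G(1) = 2138 + sqrt(6 + 1) = 2138 + sqrt(7)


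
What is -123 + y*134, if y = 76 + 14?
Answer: 11937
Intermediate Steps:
y = 90
-123 + y*134 = -123 + 90*134 = -123 + 12060 = 11937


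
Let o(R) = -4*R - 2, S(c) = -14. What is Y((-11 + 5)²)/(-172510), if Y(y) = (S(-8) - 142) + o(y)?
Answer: 151/86255 ≈ 0.0017506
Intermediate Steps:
o(R) = -2 - 4*R
Y(y) = -158 - 4*y (Y(y) = (-14 - 142) + (-2 - 4*y) = -156 + (-2 - 4*y) = -158 - 4*y)
Y((-11 + 5)²)/(-172510) = (-158 - 4*(-11 + 5)²)/(-172510) = (-158 - 4*(-6)²)*(-1/172510) = (-158 - 4*36)*(-1/172510) = (-158 - 144)*(-1/172510) = -302*(-1/172510) = 151/86255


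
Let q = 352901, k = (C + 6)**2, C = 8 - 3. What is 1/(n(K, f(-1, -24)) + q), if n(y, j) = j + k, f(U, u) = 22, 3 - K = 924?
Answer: 1/353044 ≈ 2.8325e-6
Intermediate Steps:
C = 5
K = -921 (K = 3 - 1*924 = 3 - 924 = -921)
k = 121 (k = (5 + 6)**2 = 11**2 = 121)
n(y, j) = 121 + j (n(y, j) = j + 121 = 121 + j)
1/(n(K, f(-1, -24)) + q) = 1/((121 + 22) + 352901) = 1/(143 + 352901) = 1/353044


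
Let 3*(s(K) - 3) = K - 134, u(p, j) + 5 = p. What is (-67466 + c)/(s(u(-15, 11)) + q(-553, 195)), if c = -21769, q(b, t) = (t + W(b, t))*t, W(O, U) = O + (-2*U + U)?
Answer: 53541/64730 ≈ 0.82714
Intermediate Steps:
u(p, j) = -5 + p
W(O, U) = O - U
q(b, t) = b*t (q(b, t) = (t + (b - t))*t = b*t)
s(K) = -125/3 + K/3 (s(K) = 3 + (K - 134)/3 = 3 + (-134 + K)/3 = 3 + (-134/3 + K/3) = -125/3 + K/3)
(-67466 + c)/(s(u(-15, 11)) + q(-553, 195)) = (-67466 - 21769)/((-125/3 + (-5 - 15)/3) - 553*195) = -89235/((-125/3 + (⅓)*(-20)) - 107835) = -89235/((-125/3 - 20/3) - 107835) = -89235/(-145/3 - 107835) = -89235/(-323650/3) = -89235*(-3/323650) = 53541/64730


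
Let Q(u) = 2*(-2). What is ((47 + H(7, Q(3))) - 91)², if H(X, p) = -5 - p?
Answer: 2025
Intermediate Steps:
Q(u) = -4
((47 + H(7, Q(3))) - 91)² = ((47 + (-5 - 1*(-4))) - 91)² = ((47 + (-5 + 4)) - 91)² = ((47 - 1) - 91)² = (46 - 91)² = (-45)² = 2025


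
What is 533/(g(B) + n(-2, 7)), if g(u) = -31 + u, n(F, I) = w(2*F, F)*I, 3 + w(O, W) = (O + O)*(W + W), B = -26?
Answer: 533/146 ≈ 3.6507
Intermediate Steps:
w(O, W) = -3 + 4*O*W (w(O, W) = -3 + (O + O)*(W + W) = -3 + (2*O)*(2*W) = -3 + 4*O*W)
n(F, I) = I*(-3 + 8*F**2) (n(F, I) = (-3 + 4*(2*F)*F)*I = (-3 + 8*F**2)*I = I*(-3 + 8*F**2))
533/(g(B) + n(-2, 7)) = 533/((-31 - 26) + 7*(-3 + 8*(-2)**2)) = 533/(-57 + 7*(-3 + 8*4)) = 533/(-57 + 7*(-3 + 32)) = 533/(-57 + 7*29) = 533/(-57 + 203) = 533/146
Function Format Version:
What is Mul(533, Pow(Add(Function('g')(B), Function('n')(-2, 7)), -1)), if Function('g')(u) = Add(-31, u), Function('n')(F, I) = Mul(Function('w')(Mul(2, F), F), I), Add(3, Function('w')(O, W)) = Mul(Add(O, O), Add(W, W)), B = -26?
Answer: Rational(533, 146) ≈ 3.6507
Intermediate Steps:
Function('w')(O, W) = Add(-3, Mul(4, O, W)) (Function('w')(O, W) = Add(-3, Mul(Add(O, O), Add(W, W))) = Add(-3, Mul(Mul(2, O), Mul(2, W))) = Add(-3, Mul(4, O, W)))
Function('n')(F, I) = Mul(I, Add(-3, Mul(8, Pow(F, 2)))) (Function('n')(F, I) = Mul(Add(-3, Mul(4, Mul(2, F), F)), I) = Mul(Add(-3, Mul(8, Pow(F, 2))), I) = Mul(I, Add(-3, Mul(8, Pow(F, 2)))))
Mul(533, Pow(Add(Function('g')(B), Function('n')(-2, 7)), -1)) = Mul(533, Pow(Add(Add(-31, -26), Mul(7, Add(-3, Mul(8, Pow(-2, 2))))), -1)) = Mul(533, Pow(Add(-57, Mul(7, Add(-3, Mul(8, 4)))), -1)) = Mul(533, Pow(Add(-57, Mul(7, Add(-3, 32))), -1)) = Mul(533, Pow(Add(-57, Mul(7, 29)), -1)) = Mul(533, Pow(Add(-57, 203), -1)) = Mul(533, Pow(146, -1)) = Mul(533, Rational(1, 146)) = Rational(533, 146)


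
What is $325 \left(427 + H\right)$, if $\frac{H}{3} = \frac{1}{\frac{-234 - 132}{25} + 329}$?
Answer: $\frac{1090657100}{7859} \approx 1.3878 \cdot 10^{5}$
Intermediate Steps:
$H = \frac{75}{7859}$ ($H = \frac{3}{\frac{-234 - 132}{25} + 329} = \frac{3}{\left(-234 - 132\right) \frac{1}{25} + 329} = \frac{3}{\left(-366\right) \frac{1}{25} + 329} = \frac{3}{- \frac{366}{25} + 329} = \frac{3}{\frac{7859}{25}} = 3 \cdot \frac{25}{7859} = \frac{75}{7859} \approx 0.0095432$)
$325 \left(427 + H\right) = 325 \left(427 + \frac{75}{7859}\right) = 325 \cdot \frac{3355868}{7859} = \frac{1090657100}{7859}$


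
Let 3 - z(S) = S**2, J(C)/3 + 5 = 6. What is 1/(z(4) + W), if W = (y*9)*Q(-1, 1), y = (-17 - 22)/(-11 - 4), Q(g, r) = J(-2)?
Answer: 5/286 ≈ 0.017483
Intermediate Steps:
J(C) = 3 (J(C) = -15 + 3*6 = -15 + 18 = 3)
Q(g, r) = 3
z(S) = 3 - S**2
y = 13/5 (y = -39/(-15) = -39*(-1/15) = 13/5 ≈ 2.6000)
W = 351/5 (W = ((13/5)*9)*3 = (117/5)*3 = 351/5 ≈ 70.200)
1/(z(4) + W) = 1/((3 - 1*4**2) + 351/5) = 1/((3 - 1*16) + 351/5) = 1/((3 - 16) + 351/5) = 1/(-13 + 351/5) = 1/(286/5) = 5/286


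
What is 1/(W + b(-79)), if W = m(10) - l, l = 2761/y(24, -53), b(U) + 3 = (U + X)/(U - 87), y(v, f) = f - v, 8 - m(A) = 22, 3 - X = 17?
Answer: 1162/22563 ≈ 0.051500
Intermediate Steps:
X = -14 (X = 3 - 1*17 = 3 - 17 = -14)
m(A) = -14 (m(A) = 8 - 1*22 = 8 - 22 = -14)
b(U) = -3 + (-14 + U)/(-87 + U) (b(U) = -3 + (U - 14)/(U - 87) = -3 + (-14 + U)/(-87 + U))
l = -251/7 (l = 2761/(-53 - 1*24) = 2761/(-53 - 24) = 2761/(-77) = 2761*(-1/77) = -251/7 ≈ -35.857)
W = 153/7 (W = -14 - 1*(-251/7) = -14 + 251/7 = 153/7 ≈ 21.857)
1/(W + b(-79)) = 1/(153/7 + (247 - 2*(-79))/(-87 - 79)) = 1/(153/7 + (247 + 158)/(-166)) = 1/(153/7 - 1/166*405) = 1/(153/7 - 405/166) = 1/(22563/1162) = 1162/22563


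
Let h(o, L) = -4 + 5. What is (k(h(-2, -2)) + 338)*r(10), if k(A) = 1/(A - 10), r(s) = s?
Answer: 30410/9 ≈ 3378.9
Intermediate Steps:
h(o, L) = 1
k(A) = 1/(-10 + A)
(k(h(-2, -2)) + 338)*r(10) = (1/(-10 + 1) + 338)*10 = (1/(-9) + 338)*10 = (-⅑ + 338)*10 = (3041/9)*10 = 30410/9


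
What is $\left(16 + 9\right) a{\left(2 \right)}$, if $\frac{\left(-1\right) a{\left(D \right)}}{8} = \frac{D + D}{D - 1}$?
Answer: $-800$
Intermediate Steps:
$a{\left(D \right)} = - \frac{16 D}{-1 + D}$ ($a{\left(D \right)} = - 8 \frac{D + D}{D - 1} = - 8 \frac{2 D}{-1 + D} = - \frac{16 D}{-1 + D}$)
$\left(16 + 9\right) a{\left(2 \right)} = \left(16 + 9\right) \left(\left(-16\right) 2 \frac{1}{-1 + 2}\right) = 25 \left(\left(-16\right) 2 \cdot 1^{-1}\right) = 25 \left(\left(-16\right) 2 \cdot 1\right) = 25 \left(-32\right) = -800$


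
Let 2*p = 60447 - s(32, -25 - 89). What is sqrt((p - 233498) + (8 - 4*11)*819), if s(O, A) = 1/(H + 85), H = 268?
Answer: 23*I*sqrt(54827607)/353 ≈ 482.45*I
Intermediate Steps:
s(O, A) = 1/353 (s(O, A) = 1/(268 + 85) = 1/353)
p = 10668895/353 (p = (60447 - 1*1/353)/2 = (60447 - 1/353)/2 = (1/2)*(21337790/353) = 10668895/353 ≈ 30224.)
sqrt((p - 233498) + (8 - 4*11)*819) = sqrt((10668895/353 - 233498) + (8 - 4*11)*819) = sqrt(-71755899/353 + (8 - 44)*819) = sqrt(-71755899/353 - 36*819) = sqrt(-71755899/353 - 29484) = sqrt(-82163751/353) = 23*I*sqrt(54827607)/353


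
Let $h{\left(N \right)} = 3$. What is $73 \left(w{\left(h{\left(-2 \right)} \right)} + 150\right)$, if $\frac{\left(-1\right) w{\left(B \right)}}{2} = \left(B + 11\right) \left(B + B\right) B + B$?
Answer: $-26280$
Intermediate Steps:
$w{\left(B \right)} = - 2 B - 4 B^{2} \left(11 + B\right)$ ($w{\left(B \right)} = - 2 \left(\left(B + 11\right) \left(B + B\right) B + B\right) = - 2 \left(\left(11 + B\right) 2 B B + B\right) = - 2 \left(2 B \left(11 + B\right) B + B\right) = - 2 \left(2 B^{2} \left(11 + B\right) + B\right) = - 2 \left(B + 2 B^{2} \left(11 + B\right)\right) = - 2 B - 4 B^{2} \left(11 + B\right)$)
$73 \left(w{\left(h{\left(-2 \right)} \right)} + 150\right) = 73 \left(\left(-2\right) 3 \left(1 + 2 \cdot 3^{2} + 22 \cdot 3\right) + 150\right) = 73 \left(\left(-2\right) 3 \left(1 + 2 \cdot 9 + 66\right) + 150\right) = 73 \left(\left(-2\right) 3 \left(1 + 18 + 66\right) + 150\right) = 73 \left(\left(-2\right) 3 \cdot 85 + 150\right) = 73 \left(-510 + 150\right) = 73 \left(-360\right) = -26280$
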